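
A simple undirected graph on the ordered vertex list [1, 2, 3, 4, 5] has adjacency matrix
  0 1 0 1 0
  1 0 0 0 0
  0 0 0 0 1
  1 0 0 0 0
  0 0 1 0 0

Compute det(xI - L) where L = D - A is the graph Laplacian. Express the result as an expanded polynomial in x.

Reading degrees in the order [1, 2, 3, 4, 5] gives [2, 1, 1, 1, 1]; set D = diag(2, 1, 1, 1, 1) and form L = D - A. L has integer entries, so p(x) = det(xI - L) has integer coefficients. Expanding the determinant yields x^5 - 6x^4 + 11x^3 - 6x^2. The coefficient of x^4 equals -trace(L) = -6, matching the sum of degrees. The largest eigenvalue, 3, is at most the vertex count 5.

x^5 - 6x^4 + 11x^3 - 6x^2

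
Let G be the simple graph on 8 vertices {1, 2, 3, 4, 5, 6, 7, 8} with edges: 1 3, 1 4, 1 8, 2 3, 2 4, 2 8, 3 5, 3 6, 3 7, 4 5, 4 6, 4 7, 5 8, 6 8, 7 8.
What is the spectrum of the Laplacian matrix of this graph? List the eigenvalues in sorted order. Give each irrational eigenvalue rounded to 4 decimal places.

[0, 3, 3, 3, 3, 5, 5, 8]

Each diagonal entry of L is the vertex degree and each off-diagonal entry is -1 where an edge is present, 0 otherwise; in the order [1, 2, 3, 4, 5, 6, 7, 8] the diagonal is [3, 3, 5, 5, 3, 3, 3, 5]. Since every row of L sums to 0, the all-ones vector is in the kernel and 0 is an eigenvalue. The largest eigenvalue, 8, is at most the vertex count 8.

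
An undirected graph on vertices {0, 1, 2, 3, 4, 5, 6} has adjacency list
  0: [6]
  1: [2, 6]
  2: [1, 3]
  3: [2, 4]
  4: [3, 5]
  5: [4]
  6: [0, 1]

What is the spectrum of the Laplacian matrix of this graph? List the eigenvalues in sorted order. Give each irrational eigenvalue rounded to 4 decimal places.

[0, 0.1981, 0.7530, 1.5550, 2.4450, 3.2470, 3.8019]

With the vertex order [0, 1, 2, 3, 4, 5, 6], the degrees are [1, 2, 2, 2, 2, 1, 2], giving D = diag(1, 2, 2, 2, 2, 1, 2) and L = D - A. Diagonalising L (or applying a numerical eigensolver to the 7x7 matrix) gives the spectrum above. There is one zero in the spectrum, matching the 1 component.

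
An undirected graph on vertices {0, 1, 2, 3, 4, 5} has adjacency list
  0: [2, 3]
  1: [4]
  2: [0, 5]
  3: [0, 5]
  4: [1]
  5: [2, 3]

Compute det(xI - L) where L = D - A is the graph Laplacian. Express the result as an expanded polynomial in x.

Reading degrees in the order [0, 1, 2, 3, 4, 5] gives [2, 1, 2, 2, 1, 2]; set D = diag(2, 1, 2, 2, 1, 2) and form L = D - A. The eigenvalues of L are [0, 0, 2, 2, 2, 4]; the characteristic polynomial is the product of (x - lambda_i), which multiplies out to x^6 - 10x^5 + 36x^4 - 56x^3 + 32x^2. The constant term is 0 because L is singular (the all-ones vector lies in its kernel).

x^6 - 10x^5 + 36x^4 - 56x^3 + 32x^2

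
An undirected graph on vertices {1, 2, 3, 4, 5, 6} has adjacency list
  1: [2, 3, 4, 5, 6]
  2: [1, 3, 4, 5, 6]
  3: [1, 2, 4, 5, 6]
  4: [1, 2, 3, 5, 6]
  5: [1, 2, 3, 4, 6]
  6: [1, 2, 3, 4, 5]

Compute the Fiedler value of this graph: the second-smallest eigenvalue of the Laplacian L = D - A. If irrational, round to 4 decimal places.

6

With the vertex order [1, 2, 3, 4, 5, 6], the degrees are [5, 5, 5, 5, 5, 5], giving D = diag(5, 5, 5, 5, 5, 5) and L = D - A. The sorted Laplacian eigenvalues are [0, 6, 6, 6, 6, 6]; the algebraic connectivity is the second entry, 6. By the matrix-tree theorem the graph has (1/6) * product of the nonzero eigenvalues = 1296 spanning trees.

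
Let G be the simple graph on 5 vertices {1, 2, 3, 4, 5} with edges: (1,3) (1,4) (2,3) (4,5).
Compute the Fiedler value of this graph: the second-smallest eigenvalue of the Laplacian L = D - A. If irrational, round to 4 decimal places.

0.3820

With the vertex order [1, 2, 3, 4, 5], the degrees are [2, 1, 2, 2, 1], giving D = diag(2, 1, 2, 2, 1) and L = D - A. The smallest Laplacian eigenvalue is always 0. The next one, lambda_2 = 0.3820, measures how hard the graph is to disconnect: larger values mean better connectivity. The largest eigenvalue, 3.6180, is at most the vertex count 5.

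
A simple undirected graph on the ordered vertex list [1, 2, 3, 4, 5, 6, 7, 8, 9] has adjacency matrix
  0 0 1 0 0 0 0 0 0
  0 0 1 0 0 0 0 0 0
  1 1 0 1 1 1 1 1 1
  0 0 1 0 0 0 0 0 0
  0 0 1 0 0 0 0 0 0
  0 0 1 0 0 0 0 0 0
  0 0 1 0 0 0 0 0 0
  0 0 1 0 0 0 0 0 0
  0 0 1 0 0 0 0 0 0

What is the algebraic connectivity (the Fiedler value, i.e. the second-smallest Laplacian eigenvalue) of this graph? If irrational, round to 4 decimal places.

1

With the vertex order [1, 2, 3, 4, 5, 6, 7, 8, 9], the degrees are [1, 1, 8, 1, 1, 1, 1, 1, 1], giving D = diag(1, 1, 8, 1, 1, 1, 1, 1, 1) and L = D - A. The smallest Laplacian eigenvalue is always 0. The next one, lambda_2 = 1, measures how hard the graph is to disconnect: larger values mean better connectivity. By the matrix-tree theorem the graph has (1/9) * product of the nonzero eigenvalues = 1 spanning tree. The largest eigenvalue, 9, is at most the vertex count 9.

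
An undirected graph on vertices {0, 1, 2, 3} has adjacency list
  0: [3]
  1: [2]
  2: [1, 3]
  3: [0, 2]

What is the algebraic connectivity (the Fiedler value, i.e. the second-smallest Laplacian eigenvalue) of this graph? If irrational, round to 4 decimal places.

Reading degrees in the order [0, 1, 2, 3] gives [1, 1, 2, 2]; set D = diag(1, 1, 2, 2) and form L = D - A. The sorted Laplacian eigenvalues are [0, 0.5858, 2, 3.4142]; the algebraic connectivity is the second entry, 0.5858. The eigenvalues sum to 6, which equals trace(L) = 2|E|.

0.5858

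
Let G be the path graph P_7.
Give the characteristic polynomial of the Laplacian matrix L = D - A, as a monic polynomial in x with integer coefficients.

The graph has 7 vertices and degree multiset [2, 2, 2, 2, 2, 1, 1]; D is the diagonal matrix of degrees and L = D - A. Computing det(xI - L) by cofactor expansion (or equivalently via sum-over-permutations) gives x^7 - 12x^6 + 55x^5 - 120x^4 + 126x^3 - 56x^2 + 7x. The constant term is 0 because L is singular (the all-ones vector lies in its kernel). The eigenvalues sum to 12, which equals trace(L) = 2|E|.

x^7 - 12x^6 + 55x^5 - 120x^4 + 126x^3 - 56x^2 + 7x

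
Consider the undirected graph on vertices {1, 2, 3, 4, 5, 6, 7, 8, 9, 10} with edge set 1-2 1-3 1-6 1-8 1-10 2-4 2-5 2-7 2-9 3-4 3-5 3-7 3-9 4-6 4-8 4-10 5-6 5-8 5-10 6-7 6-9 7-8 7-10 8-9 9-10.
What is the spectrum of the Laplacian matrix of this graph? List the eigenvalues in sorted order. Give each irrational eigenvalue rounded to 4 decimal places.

Reading degrees in the order [1, 2, 3, 4, 5, 6, 7, 8, 9, 10] gives [5, 5, 5, 5, 5, 5, 5, 5, 5, 5]; set D = diag(5, 5, 5, 5, 5, 5, 5, 5, 5, 5) and form L = D - A. The multiplicity of 0 as a Laplacian eigenvalue equals the number of connected components. The eigenvalues sum to 50, which equals trace(L) = 2|E|. The largest eigenvalue, 10, is at most the vertex count 10.

[0, 5, 5, 5, 5, 5, 5, 5, 5, 10]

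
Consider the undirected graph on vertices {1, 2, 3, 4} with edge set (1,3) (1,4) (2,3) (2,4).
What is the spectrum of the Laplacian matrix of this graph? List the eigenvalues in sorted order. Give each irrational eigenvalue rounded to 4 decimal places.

Reading degrees in the order [1, 2, 3, 4] gives [2, 2, 2, 2]; set D = diag(2, 2, 2, 2) and form L = D - A. L is symmetric positive semidefinite, so every eigenvalue is real and nonnegative.

[0, 2, 2, 4]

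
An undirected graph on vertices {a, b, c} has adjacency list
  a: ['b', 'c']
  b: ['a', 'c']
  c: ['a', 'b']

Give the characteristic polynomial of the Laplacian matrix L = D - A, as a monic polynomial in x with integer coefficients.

x^3 - 6x^2 + 9x

Each diagonal entry of L is the vertex degree and each off-diagonal entry is -1 where an edge is present, 0 otherwise; in the order [a, b, c] the diagonal is [2, 2, 2]. Computing det(xI - L) by cofactor expansion (or equivalently via sum-over-permutations) gives x^3 - 6x^2 + 9x. The coefficient of x^2 equals -trace(L) = -6, matching the sum of degrees.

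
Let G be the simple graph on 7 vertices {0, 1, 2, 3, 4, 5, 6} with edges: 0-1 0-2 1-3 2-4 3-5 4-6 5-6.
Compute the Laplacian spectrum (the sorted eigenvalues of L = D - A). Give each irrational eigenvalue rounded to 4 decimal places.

[0, 0.7530, 0.7530, 2.4450, 2.4450, 3.8019, 3.8019]

With the vertex order [0, 1, 2, 3, 4, 5, 6], the degrees are [2, 2, 2, 2, 2, 2, 2], giving D = diag(2, 2, 2, 2, 2, 2, 2) and L = D - A. The multiplicity of 0 as a Laplacian eigenvalue equals the number of connected components. The single zero eigenvalue shows the graph is connected. The largest eigenvalue, 3.8019, is at most the vertex count 7.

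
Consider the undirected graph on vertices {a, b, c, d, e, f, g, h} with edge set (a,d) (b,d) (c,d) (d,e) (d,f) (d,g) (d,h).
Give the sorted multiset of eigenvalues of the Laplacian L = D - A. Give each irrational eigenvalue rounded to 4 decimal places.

Reading degrees in the order [a, b, c, d, e, f, g, h] gives [1, 1, 1, 7, 1, 1, 1, 1]; set D = diag(1, 1, 1, 7, 1, 1, 1, 1) and form L = D - A. The multiplicity of 0 as a Laplacian eigenvalue equals the number of connected components. The single zero eigenvalue shows the graph is connected. There is one zero in the spectrum, matching the 1 component. By the matrix-tree theorem the graph has (1/8) * product of the nonzero eigenvalues = 1 spanning tree.

[0, 1, 1, 1, 1, 1, 1, 8]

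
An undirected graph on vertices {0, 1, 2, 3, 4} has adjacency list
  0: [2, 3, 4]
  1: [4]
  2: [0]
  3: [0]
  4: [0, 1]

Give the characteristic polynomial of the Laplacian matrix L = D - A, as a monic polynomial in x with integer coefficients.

x^5 - 8x^4 + 20x^3 - 18x^2 + 5x

With the vertex order [0, 1, 2, 3, 4], the degrees are [3, 1, 1, 1, 2], giving D = diag(3, 1, 1, 1, 2) and L = D - A. Computing det(xI - L) by cofactor expansion (or equivalently via sum-over-permutations) gives x^5 - 8x^4 + 20x^3 - 18x^2 + 5x. Since p(0) = det(-L) = 0, x divides p(x). The eigenvalues sum to 8, which equals trace(L) = 2|E|.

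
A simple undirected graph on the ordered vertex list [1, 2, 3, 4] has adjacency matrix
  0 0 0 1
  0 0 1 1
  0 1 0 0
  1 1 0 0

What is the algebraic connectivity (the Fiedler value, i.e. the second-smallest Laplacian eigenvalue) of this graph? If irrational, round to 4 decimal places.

With the vertex order [1, 2, 3, 4], the degrees are [1, 2, 1, 2], giving D = diag(1, 2, 1, 2) and L = D - A. The sorted Laplacian eigenvalues are [0, 0.5858, 2, 3.4142]; the algebraic connectivity is the second entry, 0.5858. By the matrix-tree theorem the graph has (1/4) * product of the nonzero eigenvalues = 1 spanning tree. There is one zero in the spectrum, matching the 1 component.

0.5858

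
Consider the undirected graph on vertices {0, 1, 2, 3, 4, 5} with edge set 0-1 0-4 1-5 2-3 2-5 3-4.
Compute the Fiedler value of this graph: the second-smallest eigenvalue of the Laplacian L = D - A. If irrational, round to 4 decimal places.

1

With the vertex order [0, 1, 2, 3, 4, 5], the degrees are [2, 2, 2, 2, 2, 2], giving D = diag(2, 2, 2, 2, 2, 2) and L = D - A. The sorted Laplacian eigenvalues are [0, 1, 1, 3, 3, 4]; the algebraic connectivity is the second entry, 1.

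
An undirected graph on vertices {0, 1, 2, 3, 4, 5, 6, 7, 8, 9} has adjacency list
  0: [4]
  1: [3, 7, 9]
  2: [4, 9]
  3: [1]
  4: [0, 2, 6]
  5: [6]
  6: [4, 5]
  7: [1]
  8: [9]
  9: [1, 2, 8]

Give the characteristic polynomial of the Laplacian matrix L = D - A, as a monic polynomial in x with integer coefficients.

x^10 - 18x^9 + 133x^8 - 524x^7 + 1200x^6 - 1638x^5 + 1317x^4 - 592x^3 + 131x^2 - 10x

Each diagonal entry of L is the vertex degree and each off-diagonal entry is -1 where an edge is present, 0 otherwise; in the order [0, 1, 2, 3, 4, 5, 6, 7, 8, 9] the diagonal is [1, 3, 2, 1, 3, 1, 2, 1, 1, 3]. Computing det(xI - L) by cofactor expansion (or equivalently via sum-over-permutations) gives x^10 - 18x^9 + 133x^8 - 524x^7 + 1200x^6 - 1638x^5 + 1317x^4 - 592x^3 + 131x^2 - 10x. The constant term is 0 because L is singular (the all-ones vector lies in its kernel). The largest eigenvalue, 4.7056, is at most the vertex count 10.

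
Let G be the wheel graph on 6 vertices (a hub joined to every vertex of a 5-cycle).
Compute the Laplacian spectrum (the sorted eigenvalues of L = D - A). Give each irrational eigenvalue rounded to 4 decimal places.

[0, 2.3820, 2.3820, 4.6180, 4.6180, 6]

The graph has 6 vertices and degree multiset [5, 3, 3, 3, 3, 3]; D is the diagonal matrix of degrees and L = D - A. L is symmetric positive semidefinite, so every eigenvalue is real and nonnegative. There is one zero in the spectrum, matching the 1 component.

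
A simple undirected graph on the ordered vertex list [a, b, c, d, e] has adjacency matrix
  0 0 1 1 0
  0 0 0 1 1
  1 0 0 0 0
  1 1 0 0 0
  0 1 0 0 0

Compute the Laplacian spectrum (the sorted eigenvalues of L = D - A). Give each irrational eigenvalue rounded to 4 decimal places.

With the vertex order [a, b, c, d, e], the degrees are [2, 2, 1, 2, 1], giving D = diag(2, 2, 1, 2, 1) and L = D - A. Since every row of L sums to 0, the all-ones vector is in the kernel and 0 is an eigenvalue.

[0, 0.3820, 1.3820, 2.6180, 3.6180]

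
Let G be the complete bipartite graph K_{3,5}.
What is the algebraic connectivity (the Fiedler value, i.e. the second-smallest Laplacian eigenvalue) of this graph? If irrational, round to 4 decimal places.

The graph has 8 vertices and degree multiset [5, 5, 5, 3, 3, 3, 3, 3]; D is the diagonal matrix of degrees and L = D - A. The smallest Laplacian eigenvalue is always 0. The next one, lambda_2 = 3, measures how hard the graph is to disconnect: larger values mean better connectivity. There is one zero in the spectrum, matching the 1 component. The eigenvalues sum to 30, which equals trace(L) = 2|E|.

3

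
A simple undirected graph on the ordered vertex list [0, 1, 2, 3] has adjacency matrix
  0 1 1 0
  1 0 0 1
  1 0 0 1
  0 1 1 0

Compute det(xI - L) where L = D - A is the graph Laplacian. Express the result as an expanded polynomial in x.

Reading degrees in the order [0, 1, 2, 3] gives [2, 2, 2, 2]; set D = diag(2, 2, 2, 2) and form L = D - A. The eigenvalues of L are [0, 2, 2, 4]; the characteristic polynomial is the product of (x - lambda_i), which multiplies out to x^4 - 8x^3 + 20x^2 - 16x. The coefficient of x^3 equals -trace(L) = -8, matching the sum of degrees. There is one zero in the spectrum, matching the 1 component.

x^4 - 8x^3 + 20x^2 - 16x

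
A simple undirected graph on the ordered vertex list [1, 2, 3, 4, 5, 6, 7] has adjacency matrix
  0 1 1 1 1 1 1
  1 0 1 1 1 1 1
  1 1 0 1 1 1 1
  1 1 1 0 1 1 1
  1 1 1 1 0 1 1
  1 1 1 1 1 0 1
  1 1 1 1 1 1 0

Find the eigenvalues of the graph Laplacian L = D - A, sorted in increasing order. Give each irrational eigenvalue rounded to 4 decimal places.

[0, 7, 7, 7, 7, 7, 7]

Reading degrees in the order [1, 2, 3, 4, 5, 6, 7] gives [6, 6, 6, 6, 6, 6, 6]; set D = diag(6, 6, 6, 6, 6, 6, 6) and form L = D - A. L is symmetric positive semidefinite, so every eigenvalue is real and nonnegative. The single zero eigenvalue shows the graph is connected. There is one zero in the spectrum, matching the 1 component.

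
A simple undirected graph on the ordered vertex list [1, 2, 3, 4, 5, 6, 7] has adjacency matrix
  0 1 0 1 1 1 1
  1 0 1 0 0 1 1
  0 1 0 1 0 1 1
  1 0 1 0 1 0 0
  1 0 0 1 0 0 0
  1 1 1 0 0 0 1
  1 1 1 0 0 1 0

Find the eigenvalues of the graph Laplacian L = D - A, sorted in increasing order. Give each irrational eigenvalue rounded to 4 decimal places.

With the vertex order [1, 2, 3, 4, 5, 6, 7], the degrees are [5, 4, 4, 3, 2, 4, 4], giving D = diag(5, 4, 4, 3, 2, 4, 4) and L = D - A. Diagonalising L (or applying a numerical eigensolver to the 7x7 matrix) gives the spectrum above. The single zero eigenvalue shows the graph is connected. There is one zero in the spectrum, matching the 1 component. By the matrix-tree theorem the graph has (1/7) * product of the nonzero eigenvalues = 525 spanning trees.

[0, 1.4424, 3.3228, 4.6772, 5, 5, 6.5576]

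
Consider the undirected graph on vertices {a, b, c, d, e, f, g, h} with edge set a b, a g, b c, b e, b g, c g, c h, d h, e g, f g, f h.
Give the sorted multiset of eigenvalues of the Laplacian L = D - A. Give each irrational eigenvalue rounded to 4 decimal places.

[0, 0.5717, 1.5765, 2, 2.4982, 4, 5.1797, 6.1740]

With the vertex order [a, b, c, d, e, f, g, h], the degrees are [2, 4, 3, 1, 2, 2, 5, 3], giving D = diag(2, 4, 3, 1, 2, 2, 5, 3) and L = D - A. Since every row of L sums to 0, the all-ones vector is in the kernel and 0 is an eigenvalue. By the matrix-tree theorem the graph has (1/8) * product of the nonzero eigenvalues = 72 spanning trees.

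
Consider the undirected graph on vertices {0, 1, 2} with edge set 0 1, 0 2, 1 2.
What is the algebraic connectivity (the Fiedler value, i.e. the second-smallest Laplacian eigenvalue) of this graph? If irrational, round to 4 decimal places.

3

With the vertex order [0, 1, 2], the degrees are [2, 2, 2], giving D = diag(2, 2, 2) and L = D - A. The sorted Laplacian eigenvalues are [0, 3, 3]; the algebraic connectivity is the second entry, 3.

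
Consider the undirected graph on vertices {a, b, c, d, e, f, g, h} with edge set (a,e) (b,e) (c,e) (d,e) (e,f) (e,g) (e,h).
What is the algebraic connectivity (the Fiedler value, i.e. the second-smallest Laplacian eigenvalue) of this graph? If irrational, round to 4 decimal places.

1

Reading degrees in the order [a, b, c, d, e, f, g, h] gives [1, 1, 1, 1, 7, 1, 1, 1]; set D = diag(1, 1, 1, 1, 7, 1, 1, 1) and form L = D - A. The sorted Laplacian eigenvalues are [0, 1, 1, 1, 1, 1, 1, 8]; the algebraic connectivity is the second entry, 1.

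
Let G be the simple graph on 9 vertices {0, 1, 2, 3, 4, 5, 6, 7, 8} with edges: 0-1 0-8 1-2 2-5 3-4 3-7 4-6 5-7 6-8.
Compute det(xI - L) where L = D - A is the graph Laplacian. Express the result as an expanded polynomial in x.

x^9 - 18x^8 + 135x^7 - 546x^6 + 1287x^5 - 1782x^4 + 1386x^3 - 540x^2 + 81x

With the vertex order [0, 1, 2, 3, 4, 5, 6, 7, 8], the degrees are [2, 2, 2, 2, 2, 2, 2, 2, 2], giving D = diag(2, 2, 2, 2, 2, 2, 2, 2, 2) and L = D - A. Computing det(xI - L) by cofactor expansion (or equivalently via sum-over-permutations) gives x^9 - 18x^8 + 135x^7 - 546x^6 + 1287x^5 - 1782x^4 + 1386x^3 - 540x^2 + 81x. The coefficient of x^8 equals -trace(L) = -18, matching the sum of degrees. By the matrix-tree theorem the graph has (1/9) * product of the nonzero eigenvalues = 9 spanning trees.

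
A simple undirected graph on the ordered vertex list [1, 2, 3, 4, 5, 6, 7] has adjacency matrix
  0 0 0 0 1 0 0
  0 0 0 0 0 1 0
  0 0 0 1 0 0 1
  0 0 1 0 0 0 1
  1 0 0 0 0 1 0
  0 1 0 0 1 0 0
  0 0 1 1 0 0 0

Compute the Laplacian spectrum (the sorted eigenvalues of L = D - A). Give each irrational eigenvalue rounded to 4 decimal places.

[0, 0, 0.5858, 2, 3, 3, 3.4142]

Reading degrees in the order [1, 2, 3, 4, 5, 6, 7] gives [1, 1, 2, 2, 2, 2, 2]; set D = diag(1, 1, 2, 2, 2, 2, 2) and form L = D - A. L is symmetric positive semidefinite, so every eigenvalue is real and nonnegative. The 2 zero eigenvalues correspond to the 2 connected components. The largest eigenvalue, 3.4142, is at most the vertex count 7.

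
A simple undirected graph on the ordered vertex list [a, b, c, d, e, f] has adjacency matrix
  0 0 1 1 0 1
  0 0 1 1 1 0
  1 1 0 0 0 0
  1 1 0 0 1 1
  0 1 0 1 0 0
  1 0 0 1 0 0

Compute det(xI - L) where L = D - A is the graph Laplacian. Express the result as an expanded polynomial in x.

x^6 - 16x^5 + 97x^4 - 276x^3 + 365x^2 - 180x

Each diagonal entry of L is the vertex degree and each off-diagonal entry is -1 where an edge is present, 0 otherwise; in the order [a, b, c, d, e, f] the diagonal is [3, 3, 2, 4, 2, 2]. Computing det(xI - L) by cofactor expansion (or equivalently via sum-over-permutations) gives x^6 - 16x^5 + 97x^4 - 276x^3 + 365x^2 - 180x. The constant term is 0 because L is singular (the all-ones vector lies in its kernel). The largest eigenvalue, 5.3028, is at most the vertex count 6. There is one zero in the spectrum, matching the 1 component.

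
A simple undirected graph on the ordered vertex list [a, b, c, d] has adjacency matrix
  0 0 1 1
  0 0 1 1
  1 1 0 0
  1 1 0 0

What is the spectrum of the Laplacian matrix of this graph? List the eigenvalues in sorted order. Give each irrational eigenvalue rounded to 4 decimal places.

[0, 2, 2, 4]

With the vertex order [a, b, c, d], the degrees are [2, 2, 2, 2], giving D = diag(2, 2, 2, 2) and L = D - A. The multiplicity of 0 as a Laplacian eigenvalue equals the number of connected components. The largest eigenvalue, 4, is at most the vertex count 4. The eigenvalues sum to 8, which equals trace(L) = 2|E|.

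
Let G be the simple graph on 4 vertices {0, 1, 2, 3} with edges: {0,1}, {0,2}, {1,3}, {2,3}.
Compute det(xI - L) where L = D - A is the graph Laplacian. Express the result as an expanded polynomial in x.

x^4 - 8x^3 + 20x^2 - 16x

Each diagonal entry of L is the vertex degree and each off-diagonal entry is -1 where an edge is present, 0 otherwise; in the order [0, 1, 2, 3] the diagonal is [2, 2, 2, 2]. Computing det(xI - L) by cofactor expansion (or equivalently via sum-over-permutations) gives x^4 - 8x^3 + 20x^2 - 16x. The constant term is 0 because L is singular (the all-ones vector lies in its kernel). By the matrix-tree theorem the graph has (1/4) * product of the nonzero eigenvalues = 4 spanning trees.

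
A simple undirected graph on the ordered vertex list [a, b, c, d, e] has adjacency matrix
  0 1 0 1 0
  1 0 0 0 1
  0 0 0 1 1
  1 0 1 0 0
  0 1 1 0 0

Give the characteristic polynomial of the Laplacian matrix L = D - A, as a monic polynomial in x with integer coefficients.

Reading degrees in the order [a, b, c, d, e] gives [2, 2, 2, 2, 2]; set D = diag(2, 2, 2, 2, 2) and form L = D - A. L has integer entries, so p(x) = det(xI - L) has integer coefficients. Expanding the determinant yields x^5 - 10x^4 + 35x^3 - 50x^2 + 25x. The constant term is 0 because L is singular (the all-ones vector lies in its kernel). By the matrix-tree theorem the graph has (1/5) * product of the nonzero eigenvalues = 5 spanning trees.

x^5 - 10x^4 + 35x^3 - 50x^2 + 25x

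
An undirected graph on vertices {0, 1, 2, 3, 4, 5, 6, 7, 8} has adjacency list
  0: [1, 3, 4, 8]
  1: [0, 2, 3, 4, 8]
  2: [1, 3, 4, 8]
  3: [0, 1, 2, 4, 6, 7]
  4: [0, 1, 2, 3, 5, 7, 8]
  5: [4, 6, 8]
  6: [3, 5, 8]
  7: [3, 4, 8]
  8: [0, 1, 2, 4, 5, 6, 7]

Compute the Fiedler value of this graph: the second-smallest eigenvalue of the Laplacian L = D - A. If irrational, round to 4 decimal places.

2.1557

Reading degrees in the order [0, 1, 2, 3, 4, 5, 6, 7, 8] gives [4, 5, 4, 6, 7, 3, 3, 3, 7]; set D = diag(4, 5, 4, 6, 7, 3, 3, 3, 7) and form L = D - A. Computing the eigenvalues of L and sorting gives [0, 2.1557, 3, 3.7200, 4, 6, 6.5271, 8, 8.5972]. The Fiedler value lambda_2 = 2.1557 is strictly positive, so the graph is connected. The largest eigenvalue, 8.5972, is at most the vertex count 9. By the matrix-tree theorem the graph has (1/9) * product of the nonzero eigenvalues = 28800 spanning trees.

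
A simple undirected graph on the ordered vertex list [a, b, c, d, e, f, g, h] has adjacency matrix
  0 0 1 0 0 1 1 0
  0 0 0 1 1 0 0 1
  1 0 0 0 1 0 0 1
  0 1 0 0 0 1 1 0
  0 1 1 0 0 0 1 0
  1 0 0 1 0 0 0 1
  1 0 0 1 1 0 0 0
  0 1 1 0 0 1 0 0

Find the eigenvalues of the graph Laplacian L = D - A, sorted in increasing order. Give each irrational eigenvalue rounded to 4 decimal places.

With the vertex order [a, b, c, d, e, f, g, h], the degrees are [3, 3, 3, 3, 3, 3, 3, 3], giving D = diag(3, 3, 3, 3, 3, 3, 3, 3) and L = D - A. Since every row of L sums to 0, the all-ones vector is in the kernel and 0 is an eigenvalue. The single zero eigenvalue shows the graph is connected. The largest eigenvalue, 6, is at most the vertex count 8.

[0, 2, 2, 2, 4, 4, 4, 6]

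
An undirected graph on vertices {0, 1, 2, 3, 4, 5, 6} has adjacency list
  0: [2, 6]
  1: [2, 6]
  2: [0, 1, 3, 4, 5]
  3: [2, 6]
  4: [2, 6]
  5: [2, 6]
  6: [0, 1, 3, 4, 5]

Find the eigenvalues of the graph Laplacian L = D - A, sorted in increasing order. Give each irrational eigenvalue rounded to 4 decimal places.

[0, 2, 2, 2, 2, 5, 7]

With the vertex order [0, 1, 2, 3, 4, 5, 6], the degrees are [2, 2, 5, 2, 2, 2, 5], giving D = diag(2, 2, 5, 2, 2, 2, 5) and L = D - A. The multiplicity of 0 as a Laplacian eigenvalue equals the number of connected components. There is one zero in the spectrum, matching the 1 component.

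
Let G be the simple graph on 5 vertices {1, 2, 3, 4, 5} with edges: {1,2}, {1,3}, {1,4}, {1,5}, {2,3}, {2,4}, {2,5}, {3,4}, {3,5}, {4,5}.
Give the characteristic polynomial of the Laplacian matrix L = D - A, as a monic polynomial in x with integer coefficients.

x^5 - 20x^4 + 150x^3 - 500x^2 + 625x

With the vertex order [1, 2, 3, 4, 5], the degrees are [4, 4, 4, 4, 4], giving D = diag(4, 4, 4, 4, 4) and L = D - A. Computing det(xI - L) by cofactor expansion (or equivalently via sum-over-permutations) gives x^5 - 20x^4 + 150x^3 - 500x^2 + 625x. The constant term is 0 because L is singular (the all-ones vector lies in its kernel). By the matrix-tree theorem the graph has (1/5) * product of the nonzero eigenvalues = 125 spanning trees. The largest eigenvalue, 5, is at most the vertex count 5.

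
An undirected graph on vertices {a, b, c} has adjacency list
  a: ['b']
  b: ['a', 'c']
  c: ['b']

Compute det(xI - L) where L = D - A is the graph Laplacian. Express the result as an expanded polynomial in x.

Reading degrees in the order [a, b, c] gives [1, 2, 1]; set D = diag(1, 2, 1) and form L = D - A. L has integer entries, so p(x) = det(xI - L) has integer coefficients. Expanding the determinant yields x^3 - 4x^2 + 3x. The constant term is 0 because L is singular (the all-ones vector lies in its kernel). The eigenvalues sum to 4, which equals trace(L) = 2|E|.

x^3 - 4x^2 + 3x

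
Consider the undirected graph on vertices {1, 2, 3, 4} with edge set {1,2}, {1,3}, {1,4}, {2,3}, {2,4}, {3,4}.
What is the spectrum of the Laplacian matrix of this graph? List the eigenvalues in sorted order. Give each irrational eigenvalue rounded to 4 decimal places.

Reading degrees in the order [1, 2, 3, 4] gives [3, 3, 3, 3]; set D = diag(3, 3, 3, 3) and form L = D - A. Diagonalising L (or applying a numerical eigensolver to the 4x4 matrix) gives the spectrum above. The largest eigenvalue, 4, is at most the vertex count 4.

[0, 4, 4, 4]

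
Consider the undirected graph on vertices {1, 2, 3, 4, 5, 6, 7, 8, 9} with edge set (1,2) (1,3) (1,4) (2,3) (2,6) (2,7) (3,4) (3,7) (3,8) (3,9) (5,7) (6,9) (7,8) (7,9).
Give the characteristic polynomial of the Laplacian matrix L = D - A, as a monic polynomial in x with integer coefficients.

x^9 - 28x^8 + 324x^7 - 2014x^6 + 7322x^5 - 15868x^4 + 19928x^3 - 13218x^2 + 3537x

Each diagonal entry of L is the vertex degree and each off-diagonal entry is -1 where an edge is present, 0 otherwise; in the order [1, 2, 3, 4, 5, 6, 7, 8, 9] the diagonal is [3, 4, 6, 2, 1, 2, 5, 2, 3]. Computing det(xI - L) by cofactor expansion (or equivalently via sum-over-permutations) gives x^9 - 28x^8 + 324x^7 - 2014x^6 + 7322x^5 - 15868x^4 + 19928x^3 - 13218x^2 + 3537x. Since p(0) = det(-L) = 0, x divides p(x). The eigenvalues sum to 28, which equals trace(L) = 2|E|. There is one zero in the spectrum, matching the 1 component.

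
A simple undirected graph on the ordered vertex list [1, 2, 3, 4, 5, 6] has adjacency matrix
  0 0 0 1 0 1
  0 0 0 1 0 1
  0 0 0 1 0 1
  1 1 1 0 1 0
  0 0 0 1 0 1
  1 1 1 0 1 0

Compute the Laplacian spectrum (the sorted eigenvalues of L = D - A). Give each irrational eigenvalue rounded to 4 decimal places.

With the vertex order [1, 2, 3, 4, 5, 6], the degrees are [2, 2, 2, 4, 2, 4], giving D = diag(2, 2, 2, 4, 2, 4) and L = D - A. The multiplicity of 0 as a Laplacian eigenvalue equals the number of connected components. The largest eigenvalue, 6, is at most the vertex count 6.

[0, 2, 2, 2, 4, 6]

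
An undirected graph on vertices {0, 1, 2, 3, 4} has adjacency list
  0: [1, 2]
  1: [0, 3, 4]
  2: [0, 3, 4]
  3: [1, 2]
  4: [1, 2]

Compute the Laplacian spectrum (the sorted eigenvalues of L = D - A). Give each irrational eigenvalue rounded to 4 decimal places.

[0, 2, 2, 3, 5]

With the vertex order [0, 1, 2, 3, 4], the degrees are [2, 3, 3, 2, 2], giving D = diag(2, 3, 3, 2, 2) and L = D - A. Since every row of L sums to 0, the all-ones vector is in the kernel and 0 is an eigenvalue. The single zero eigenvalue shows the graph is connected. There is one zero in the spectrum, matching the 1 component.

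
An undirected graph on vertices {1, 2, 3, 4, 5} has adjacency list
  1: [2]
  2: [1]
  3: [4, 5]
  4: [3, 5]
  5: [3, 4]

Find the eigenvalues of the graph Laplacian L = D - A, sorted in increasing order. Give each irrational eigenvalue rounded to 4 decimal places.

[0, 0, 2, 3, 3]

Reading degrees in the order [1, 2, 3, 4, 5] gives [1, 1, 2, 2, 2]; set D = diag(1, 1, 2, 2, 2) and form L = D - A. The multiplicity of 0 as a Laplacian eigenvalue equals the number of connected components. The 2 zero eigenvalues correspond to the 2 connected components. There are 2 zeros in the spectrum, matching the 2 components.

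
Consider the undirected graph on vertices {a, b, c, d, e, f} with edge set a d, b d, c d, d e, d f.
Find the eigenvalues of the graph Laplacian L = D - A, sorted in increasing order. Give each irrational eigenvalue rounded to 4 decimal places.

[0, 1, 1, 1, 1, 6]

Each diagonal entry of L is the vertex degree and each off-diagonal entry is -1 where an edge is present, 0 otherwise; in the order [a, b, c, d, e, f] the diagonal is [1, 1, 1, 5, 1, 1]. The multiplicity of 0 as a Laplacian eigenvalue equals the number of connected components. There is one zero in the spectrum, matching the 1 component. By the matrix-tree theorem the graph has (1/6) * product of the nonzero eigenvalues = 1 spanning tree.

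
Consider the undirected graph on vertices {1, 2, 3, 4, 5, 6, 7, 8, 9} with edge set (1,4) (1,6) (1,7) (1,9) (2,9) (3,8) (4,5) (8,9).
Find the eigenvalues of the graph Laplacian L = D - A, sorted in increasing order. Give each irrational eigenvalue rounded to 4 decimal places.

Reading degrees in the order [1, 2, 3, 4, 5, 6, 7, 8, 9] gives [4, 1, 1, 2, 1, 1, 1, 2, 3]; set D = diag(4, 1, 1, 2, 1, 1, 1, 2, 3) and form L = D - A. The multiplicity of 0 as a Laplacian eigenvalue equals the number of connected components. The largest eigenvalue, 5.3411, is at most the vertex count 9.

[0, 0.2427, 0.5371, 0.6893, 1, 2.1297, 2.4166, 3.6434, 5.3411]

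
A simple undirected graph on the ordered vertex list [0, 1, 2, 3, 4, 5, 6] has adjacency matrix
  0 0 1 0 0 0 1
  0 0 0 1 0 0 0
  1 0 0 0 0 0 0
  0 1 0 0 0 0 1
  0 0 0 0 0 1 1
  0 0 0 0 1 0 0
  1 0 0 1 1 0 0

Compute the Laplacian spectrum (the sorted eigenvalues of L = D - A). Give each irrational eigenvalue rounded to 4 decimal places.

Each diagonal entry of L is the vertex degree and each off-diagonal entry is -1 where an edge is present, 0 otherwise; in the order [0, 1, 2, 3, 4, 5, 6] the diagonal is [2, 1, 1, 2, 2, 1, 3]. L is symmetric positive semidefinite, so every eigenvalue is real and nonnegative. The single zero eigenvalue shows the graph is connected. The eigenvalues sum to 12, which equals trace(L) = 2|E|.

[0, 0.3820, 0.3820, 1.5858, 2.6180, 2.6180, 4.4142]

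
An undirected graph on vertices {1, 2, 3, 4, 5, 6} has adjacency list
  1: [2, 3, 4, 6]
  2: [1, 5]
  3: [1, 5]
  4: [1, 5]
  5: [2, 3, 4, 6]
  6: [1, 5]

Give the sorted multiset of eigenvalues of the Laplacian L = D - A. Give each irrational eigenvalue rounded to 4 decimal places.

Reading degrees in the order [1, 2, 3, 4, 5, 6] gives [4, 2, 2, 2, 4, 2]; set D = diag(4, 2, 2, 2, 4, 2) and form L = D - A. Diagonalising L (or applying a numerical eigensolver to the 6x6 matrix) gives the spectrum above. The single zero eigenvalue shows the graph is connected. The largest eigenvalue, 6, is at most the vertex count 6. The eigenvalues sum to 16, which equals trace(L) = 2|E|.

[0, 2, 2, 2, 4, 6]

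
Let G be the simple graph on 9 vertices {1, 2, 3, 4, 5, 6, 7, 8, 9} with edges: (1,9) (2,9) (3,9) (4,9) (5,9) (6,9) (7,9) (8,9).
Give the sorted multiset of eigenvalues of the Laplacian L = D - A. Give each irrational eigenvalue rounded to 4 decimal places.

Each diagonal entry of L is the vertex degree and each off-diagonal entry is -1 where an edge is present, 0 otherwise; in the order [1, 2, 3, 4, 5, 6, 7, 8, 9] the diagonal is [1, 1, 1, 1, 1, 1, 1, 1, 8]. L is symmetric positive semidefinite, so every eigenvalue is real and nonnegative. The single zero eigenvalue shows the graph is connected. By the matrix-tree theorem the graph has (1/9) * product of the nonzero eigenvalues = 1 spanning tree. The largest eigenvalue, 9, is at most the vertex count 9.

[0, 1, 1, 1, 1, 1, 1, 1, 9]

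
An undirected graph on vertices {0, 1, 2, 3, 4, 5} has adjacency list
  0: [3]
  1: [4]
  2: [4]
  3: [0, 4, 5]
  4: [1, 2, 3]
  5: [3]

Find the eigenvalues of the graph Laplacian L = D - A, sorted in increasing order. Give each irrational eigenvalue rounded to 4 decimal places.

[0, 0.4384, 1, 1, 3, 4.5616]

Each diagonal entry of L is the vertex degree and each off-diagonal entry is -1 where an edge is present, 0 otherwise; in the order [0, 1, 2, 3, 4, 5] the diagonal is [1, 1, 1, 3, 3, 1]. Since every row of L sums to 0, the all-ones vector is in the kernel and 0 is an eigenvalue.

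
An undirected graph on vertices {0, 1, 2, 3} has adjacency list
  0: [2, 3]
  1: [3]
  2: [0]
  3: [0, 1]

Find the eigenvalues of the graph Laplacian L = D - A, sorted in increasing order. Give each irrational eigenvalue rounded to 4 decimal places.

Each diagonal entry of L is the vertex degree and each off-diagonal entry is -1 where an edge is present, 0 otherwise; in the order [0, 1, 2, 3] the diagonal is [2, 1, 1, 2]. The multiplicity of 0 as a Laplacian eigenvalue equals the number of connected components. By the matrix-tree theorem the graph has (1/4) * product of the nonzero eigenvalues = 1 spanning tree.

[0, 0.5858, 2, 3.4142]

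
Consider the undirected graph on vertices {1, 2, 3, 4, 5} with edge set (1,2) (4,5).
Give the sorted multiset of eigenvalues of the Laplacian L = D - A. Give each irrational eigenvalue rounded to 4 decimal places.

Each diagonal entry of L is the vertex degree and each off-diagonal entry is -1 where an edge is present, 0 otherwise; in the order [1, 2, 3, 4, 5] the diagonal is [1, 1, 0, 1, 1]. Diagonalising L (or applying a numerical eigensolver to the 5x5 matrix) gives the spectrum above. The 3 zero eigenvalues correspond to the 3 connected components. The largest eigenvalue, 2, is at most the vertex count 5.

[0, 0, 0, 2, 2]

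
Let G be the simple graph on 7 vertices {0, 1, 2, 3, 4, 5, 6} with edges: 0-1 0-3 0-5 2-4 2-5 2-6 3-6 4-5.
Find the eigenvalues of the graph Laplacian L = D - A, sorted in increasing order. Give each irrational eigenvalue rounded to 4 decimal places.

With the vertex order [0, 1, 2, 3, 4, 5, 6], the degrees are [3, 1, 3, 2, 2, 3, 2], giving D = diag(3, 1, 3, 2, 2, 3, 2) and L = D - A. Since every row of L sums to 0, the all-ones vector is in the kernel and 0 is an eigenvalue. There is one zero in the spectrum, matching the 1 component.

[0, 0.6490, 1.0910, 2.2416, 3.1462, 4.2048, 4.6675]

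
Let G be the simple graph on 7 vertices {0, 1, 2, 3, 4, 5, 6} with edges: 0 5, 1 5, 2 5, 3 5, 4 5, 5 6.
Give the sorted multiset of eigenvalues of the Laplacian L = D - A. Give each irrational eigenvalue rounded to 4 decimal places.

[0, 1, 1, 1, 1, 1, 7]

Each diagonal entry of L is the vertex degree and each off-diagonal entry is -1 where an edge is present, 0 otherwise; in the order [0, 1, 2, 3, 4, 5, 6] the diagonal is [1, 1, 1, 1, 1, 6, 1]. The multiplicity of 0 as a Laplacian eigenvalue equals the number of connected components. The single zero eigenvalue shows the graph is connected. By the matrix-tree theorem the graph has (1/7) * product of the nonzero eigenvalues = 1 spanning tree. There is one zero in the spectrum, matching the 1 component.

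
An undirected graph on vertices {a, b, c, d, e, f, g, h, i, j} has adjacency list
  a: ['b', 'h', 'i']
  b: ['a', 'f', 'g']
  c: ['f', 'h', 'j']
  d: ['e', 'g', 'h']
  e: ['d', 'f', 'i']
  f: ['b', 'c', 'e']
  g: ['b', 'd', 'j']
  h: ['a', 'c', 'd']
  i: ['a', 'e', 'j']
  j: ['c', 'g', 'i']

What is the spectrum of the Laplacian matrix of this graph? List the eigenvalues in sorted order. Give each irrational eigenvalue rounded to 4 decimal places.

With the vertex order [a, b, c, d, e, f, g, h, i, j], the degrees are [3, 3, 3, 3, 3, 3, 3, 3, 3, 3], giving D = diag(3, 3, 3, 3, 3, 3, 3, 3, 3, 3) and L = D - A. The multiplicity of 0 as a Laplacian eigenvalue equals the number of connected components.

[0, 2, 2, 2, 2, 2, 5, 5, 5, 5]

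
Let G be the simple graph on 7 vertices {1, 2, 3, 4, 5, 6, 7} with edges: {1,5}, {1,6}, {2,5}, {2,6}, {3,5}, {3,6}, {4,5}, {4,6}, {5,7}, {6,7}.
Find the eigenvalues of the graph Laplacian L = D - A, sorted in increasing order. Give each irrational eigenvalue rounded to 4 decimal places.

Reading degrees in the order [1, 2, 3, 4, 5, 6, 7] gives [2, 2, 2, 2, 5, 5, 2]; set D = diag(2, 2, 2, 2, 5, 5, 2) and form L = D - A. L is symmetric positive semidefinite, so every eigenvalue is real and nonnegative. By the matrix-tree theorem the graph has (1/7) * product of the nonzero eigenvalues = 80 spanning trees.

[0, 2, 2, 2, 2, 5, 7]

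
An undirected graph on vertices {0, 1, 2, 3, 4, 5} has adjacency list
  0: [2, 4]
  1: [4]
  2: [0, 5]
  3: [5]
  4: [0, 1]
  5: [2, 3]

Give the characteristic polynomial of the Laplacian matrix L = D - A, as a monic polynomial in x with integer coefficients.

x^6 - 10x^5 + 36x^4 - 56x^3 + 35x^2 - 6x

Reading degrees in the order [0, 1, 2, 3, 4, 5] gives [2, 1, 2, 1, 2, 2]; set D = diag(2, 1, 2, 1, 2, 2) and form L = D - A. Computing det(xI - L) by cofactor expansion (or equivalently via sum-over-permutations) gives x^6 - 10x^5 + 36x^4 - 56x^3 + 35x^2 - 6x. Since p(0) = det(-L) = 0, x divides p(x). There is one zero in the spectrum, matching the 1 component.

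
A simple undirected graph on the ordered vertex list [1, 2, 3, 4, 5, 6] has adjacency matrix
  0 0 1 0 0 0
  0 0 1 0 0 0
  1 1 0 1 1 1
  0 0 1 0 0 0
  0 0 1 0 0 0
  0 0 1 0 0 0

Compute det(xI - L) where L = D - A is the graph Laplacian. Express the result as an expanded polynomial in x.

Each diagonal entry of L is the vertex degree and each off-diagonal entry is -1 where an edge is present, 0 otherwise; in the order [1, 2, 3, 4, 5, 6] the diagonal is [1, 1, 5, 1, 1, 1]. The eigenvalues of L are [0, 1, 1, 1, 1, 6]; the characteristic polynomial is the product of (x - lambda_i), which multiplies out to x^6 - 10x^5 + 30x^4 - 40x^3 + 25x^2 - 6x. The coefficient of x^5 equals -trace(L) = -10, matching the sum of degrees. The largest eigenvalue, 6, is at most the vertex count 6. By the matrix-tree theorem the graph has (1/6) * product of the nonzero eigenvalues = 1 spanning tree.

x^6 - 10x^5 + 30x^4 - 40x^3 + 25x^2 - 6x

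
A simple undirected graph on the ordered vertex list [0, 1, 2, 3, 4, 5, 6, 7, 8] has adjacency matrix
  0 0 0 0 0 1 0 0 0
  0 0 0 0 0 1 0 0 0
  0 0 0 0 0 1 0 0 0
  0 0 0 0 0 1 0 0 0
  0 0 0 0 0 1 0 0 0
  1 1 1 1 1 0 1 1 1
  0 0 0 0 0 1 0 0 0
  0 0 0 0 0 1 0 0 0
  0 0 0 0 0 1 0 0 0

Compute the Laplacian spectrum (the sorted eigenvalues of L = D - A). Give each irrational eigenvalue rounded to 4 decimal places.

Each diagonal entry of L is the vertex degree and each off-diagonal entry is -1 where an edge is present, 0 otherwise; in the order [0, 1, 2, 3, 4, 5, 6, 7, 8] the diagonal is [1, 1, 1, 1, 1, 8, 1, 1, 1]. L is symmetric positive semidefinite, so every eigenvalue is real and nonnegative. There is one zero in the spectrum, matching the 1 component.

[0, 1, 1, 1, 1, 1, 1, 1, 9]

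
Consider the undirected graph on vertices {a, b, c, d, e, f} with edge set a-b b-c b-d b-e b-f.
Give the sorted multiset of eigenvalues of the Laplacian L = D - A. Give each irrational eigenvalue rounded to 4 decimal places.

[0, 1, 1, 1, 1, 6]

Reading degrees in the order [a, b, c, d, e, f] gives [1, 5, 1, 1, 1, 1]; set D = diag(1, 5, 1, 1, 1, 1) and form L = D - A. L is symmetric positive semidefinite, so every eigenvalue is real and nonnegative. The single zero eigenvalue shows the graph is connected. By the matrix-tree theorem the graph has (1/6) * product of the nonzero eigenvalues = 1 spanning tree. The eigenvalues sum to 10, which equals trace(L) = 2|E|.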